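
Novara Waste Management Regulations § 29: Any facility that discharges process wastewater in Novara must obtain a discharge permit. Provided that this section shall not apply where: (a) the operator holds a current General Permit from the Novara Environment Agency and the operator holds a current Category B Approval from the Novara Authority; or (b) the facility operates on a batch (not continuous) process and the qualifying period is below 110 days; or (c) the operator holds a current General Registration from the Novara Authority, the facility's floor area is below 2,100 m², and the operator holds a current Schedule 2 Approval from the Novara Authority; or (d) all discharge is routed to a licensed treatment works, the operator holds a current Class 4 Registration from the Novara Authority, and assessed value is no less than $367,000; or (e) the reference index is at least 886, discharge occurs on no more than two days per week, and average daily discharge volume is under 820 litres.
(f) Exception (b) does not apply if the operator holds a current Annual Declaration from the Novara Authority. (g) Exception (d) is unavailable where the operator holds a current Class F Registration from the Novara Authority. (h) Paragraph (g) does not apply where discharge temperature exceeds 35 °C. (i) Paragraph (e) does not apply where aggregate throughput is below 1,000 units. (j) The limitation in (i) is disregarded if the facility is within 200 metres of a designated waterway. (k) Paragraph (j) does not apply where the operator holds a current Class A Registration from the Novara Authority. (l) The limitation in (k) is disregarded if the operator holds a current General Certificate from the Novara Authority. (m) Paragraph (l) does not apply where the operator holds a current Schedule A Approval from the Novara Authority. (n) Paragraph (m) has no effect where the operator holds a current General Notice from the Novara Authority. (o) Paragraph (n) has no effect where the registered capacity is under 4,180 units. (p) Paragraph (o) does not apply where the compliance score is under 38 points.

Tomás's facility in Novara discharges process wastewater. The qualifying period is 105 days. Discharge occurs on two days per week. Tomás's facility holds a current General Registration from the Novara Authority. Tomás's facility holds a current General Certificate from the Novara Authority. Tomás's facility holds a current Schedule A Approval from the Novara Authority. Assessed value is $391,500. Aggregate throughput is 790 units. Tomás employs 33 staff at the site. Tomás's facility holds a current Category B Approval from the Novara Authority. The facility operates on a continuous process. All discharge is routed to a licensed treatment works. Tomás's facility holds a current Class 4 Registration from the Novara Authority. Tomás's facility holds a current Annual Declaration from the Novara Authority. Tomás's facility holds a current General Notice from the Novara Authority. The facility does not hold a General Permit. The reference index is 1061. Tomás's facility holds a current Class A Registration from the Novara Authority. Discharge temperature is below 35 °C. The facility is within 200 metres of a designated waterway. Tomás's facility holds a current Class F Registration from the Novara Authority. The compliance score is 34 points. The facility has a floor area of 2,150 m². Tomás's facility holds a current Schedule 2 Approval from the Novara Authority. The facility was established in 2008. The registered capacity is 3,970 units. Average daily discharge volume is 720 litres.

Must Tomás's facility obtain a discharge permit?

No — exception (e) applies; Tomás's facility is not required to obtain a discharge permit.

Exception (a) fails — no General Permit is held.
Exception (b) fails — the facility operates on a continuous process.
Exception (c) requires that the facility's floor area is below 2,100 m²; but the facility's floor area is 2,150 m², not below 2,100 m², so (c) is unavailable.
Exception (d) is satisfied on its face — discharge is routed to a licensed treatment works; a current Class 4 Registration is held; assessed value is $391,500, meeting the $367,000 threshold. But applying paragraphs (g)–(h): (g) operates against (d): a current Class F Registration is held. (h) is inapplicable (discharge temperature is below 35 °C), so (g) stands. So (d) is unavailable.
Exception (e): the reference index is 1,061, meeting the 886 threshold; discharge occurs on no more than two days per week; average daily discharge volume is 720 litres, under the 820 litres limit — every condition holds. Under paragraphs (i)–(p): (i) is triggered (aggregate throughput is 790 units, below the 1,000 units limit), but is set aside by (j): (j) is triggered — the facility is within 200 m of a designated waterway. (k) is engaged (a current Class A Registration is held), but yields to (l): (l) is triggered — a current General Certificate is held. (m) would limit (l) — a current Schedule A Approval is held — but (n) sets (m) aside: (n) is engaged — a current General Notice is held. (o) applies (the registered capacity is 3,970 units, under the 4,180 units limit), but is itself disapplied by (p): (p) operates against (o): the compliance score is 34 points, under the 38 points limit. (e) remains available.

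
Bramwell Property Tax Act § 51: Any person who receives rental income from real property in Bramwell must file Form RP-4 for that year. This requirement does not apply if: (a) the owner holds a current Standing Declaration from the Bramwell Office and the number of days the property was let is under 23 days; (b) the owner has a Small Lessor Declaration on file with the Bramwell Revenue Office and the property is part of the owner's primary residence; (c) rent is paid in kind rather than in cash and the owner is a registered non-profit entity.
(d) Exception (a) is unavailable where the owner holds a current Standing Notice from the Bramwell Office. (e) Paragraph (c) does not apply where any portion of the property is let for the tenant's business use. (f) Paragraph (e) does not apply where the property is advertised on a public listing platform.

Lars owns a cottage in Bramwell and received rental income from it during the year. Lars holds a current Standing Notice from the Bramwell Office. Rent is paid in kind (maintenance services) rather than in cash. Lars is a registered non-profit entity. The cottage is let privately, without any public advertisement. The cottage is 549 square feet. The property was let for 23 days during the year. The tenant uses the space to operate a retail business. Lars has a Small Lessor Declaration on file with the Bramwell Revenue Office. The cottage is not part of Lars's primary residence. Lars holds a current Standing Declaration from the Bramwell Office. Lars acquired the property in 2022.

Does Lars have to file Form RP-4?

Exception (a) does not apply: the number of days the property was let is 23 days, not under 23 days.
Exception (b) requires that the property is part of the owner's primary residence; but the cottage is not part of the primary residence, so (b) is unavailable.
All of (c)'s requirements are met (rent is paid in kind; Lars is a registered non-profit). Turning to paragraphs (e)–(f): (e) operates against (c): the space is let for business use. (f) does not operate here (the property is let privately without advertisement), so (e) stands. So (c) is unavailable.
Every exception is unavailable, so the rule governs.

Yes — Lars must file Form RP-4.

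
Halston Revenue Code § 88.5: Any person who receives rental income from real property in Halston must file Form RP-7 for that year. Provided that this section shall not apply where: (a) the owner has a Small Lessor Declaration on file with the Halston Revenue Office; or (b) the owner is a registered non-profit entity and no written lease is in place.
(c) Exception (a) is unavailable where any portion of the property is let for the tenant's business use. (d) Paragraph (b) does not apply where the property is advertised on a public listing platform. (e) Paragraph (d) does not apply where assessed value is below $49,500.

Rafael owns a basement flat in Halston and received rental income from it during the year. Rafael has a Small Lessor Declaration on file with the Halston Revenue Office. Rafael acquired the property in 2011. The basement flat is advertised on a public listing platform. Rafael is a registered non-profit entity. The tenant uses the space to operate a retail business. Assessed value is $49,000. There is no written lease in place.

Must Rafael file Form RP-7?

No — exception (b) applies; Rafael is not required to file Form RP-7.

All of (a)'s requirements are met (a Small Lessor Declaration is on file). However, paragraph (c) must be considered: (c) is engaged — the space is let for business use. (a) is therefore removed.
All of (b)'s requirements are met (Rafael is a registered non-profit; there is no written lease). Considering the limiting provisions: (d) would limit (b) — the property is publicly advertised — but (e) sets (d) aside: (e) is engaged — assessed value is $49,000, below the $49,500 limit. Exception (b) stands.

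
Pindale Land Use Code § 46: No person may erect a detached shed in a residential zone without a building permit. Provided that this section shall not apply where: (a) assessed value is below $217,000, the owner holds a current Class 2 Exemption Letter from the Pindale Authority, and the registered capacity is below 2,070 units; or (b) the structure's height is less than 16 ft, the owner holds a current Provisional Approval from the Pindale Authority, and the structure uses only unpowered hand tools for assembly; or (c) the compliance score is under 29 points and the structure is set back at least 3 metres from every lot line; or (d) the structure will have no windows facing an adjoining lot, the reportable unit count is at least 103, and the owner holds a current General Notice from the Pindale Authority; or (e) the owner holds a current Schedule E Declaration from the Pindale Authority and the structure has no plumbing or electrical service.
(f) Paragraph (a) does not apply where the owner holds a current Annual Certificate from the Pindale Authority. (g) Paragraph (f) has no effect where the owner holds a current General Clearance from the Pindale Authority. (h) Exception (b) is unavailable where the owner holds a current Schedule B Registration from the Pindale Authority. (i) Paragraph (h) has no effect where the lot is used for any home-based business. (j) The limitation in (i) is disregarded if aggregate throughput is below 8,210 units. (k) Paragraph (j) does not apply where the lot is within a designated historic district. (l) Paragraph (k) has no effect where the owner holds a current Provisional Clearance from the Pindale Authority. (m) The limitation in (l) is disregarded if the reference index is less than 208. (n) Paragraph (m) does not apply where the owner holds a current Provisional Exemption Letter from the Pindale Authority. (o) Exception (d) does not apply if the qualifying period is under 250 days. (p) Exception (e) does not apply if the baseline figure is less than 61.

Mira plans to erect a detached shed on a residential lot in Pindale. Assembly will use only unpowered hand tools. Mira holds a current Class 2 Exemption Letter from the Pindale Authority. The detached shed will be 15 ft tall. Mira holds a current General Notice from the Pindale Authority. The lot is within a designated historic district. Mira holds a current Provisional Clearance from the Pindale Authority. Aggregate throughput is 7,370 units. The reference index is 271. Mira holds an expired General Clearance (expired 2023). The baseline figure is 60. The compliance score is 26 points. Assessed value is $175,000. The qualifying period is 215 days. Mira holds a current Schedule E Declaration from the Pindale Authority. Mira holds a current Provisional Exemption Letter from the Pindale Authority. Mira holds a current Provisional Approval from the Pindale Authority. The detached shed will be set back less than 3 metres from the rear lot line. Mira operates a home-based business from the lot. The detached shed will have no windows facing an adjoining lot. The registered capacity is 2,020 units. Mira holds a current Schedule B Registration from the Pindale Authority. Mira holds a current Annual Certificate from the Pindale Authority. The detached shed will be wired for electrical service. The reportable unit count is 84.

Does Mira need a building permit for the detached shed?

Exception (a)'s conditions are all satisfied: assessed value is $175,000, below the $217,000 limit; a current Class 2 Exemption Letter is held; the registered capacity is 2,020 units, below the 2,070 units limit. But applying paragraphs (f)–(g): (f) operates against (a): a current Annual Certificate is held. (g), which would lift (f), is not engaged — the General Clearance is not current. So (a) is unavailable.
Exception (b)'s conditions are all satisfied: the structure's height is 15 ft, less than the 16 ft limit; a current Provisional Approval is held; assembly uses only hand tools. However, paragraphs (h)–(n) must be considered: (h) operates against (b): a current Schedule B Registration is held. (i) would limit (h) — a home-based business operates on the lot — but (j) sets (i) aside: (j) is triggered — aggregate throughput is 7,370 units, below the 8,210 units limit. (k) is triggered (the lot is in a historic district), but is set aside by (l): (l) is engaged — a current Provisional Clearance is held. (m), which would lift (l), is inapplicable — the reference index is 271, not less than 208. Exception (b) does not apply.
Exception (c) fails — the rear setback is under 3 m.
Exception (d) fails — the reportable unit count is 84, short of 103.
Exception (e) requires that the structure has no plumbing or electrical service; but electrical service is planned, so (e) is unavailable.
None of the exceptions is available; § 46 applies in full.

Yes — Mira must obtain a building permit.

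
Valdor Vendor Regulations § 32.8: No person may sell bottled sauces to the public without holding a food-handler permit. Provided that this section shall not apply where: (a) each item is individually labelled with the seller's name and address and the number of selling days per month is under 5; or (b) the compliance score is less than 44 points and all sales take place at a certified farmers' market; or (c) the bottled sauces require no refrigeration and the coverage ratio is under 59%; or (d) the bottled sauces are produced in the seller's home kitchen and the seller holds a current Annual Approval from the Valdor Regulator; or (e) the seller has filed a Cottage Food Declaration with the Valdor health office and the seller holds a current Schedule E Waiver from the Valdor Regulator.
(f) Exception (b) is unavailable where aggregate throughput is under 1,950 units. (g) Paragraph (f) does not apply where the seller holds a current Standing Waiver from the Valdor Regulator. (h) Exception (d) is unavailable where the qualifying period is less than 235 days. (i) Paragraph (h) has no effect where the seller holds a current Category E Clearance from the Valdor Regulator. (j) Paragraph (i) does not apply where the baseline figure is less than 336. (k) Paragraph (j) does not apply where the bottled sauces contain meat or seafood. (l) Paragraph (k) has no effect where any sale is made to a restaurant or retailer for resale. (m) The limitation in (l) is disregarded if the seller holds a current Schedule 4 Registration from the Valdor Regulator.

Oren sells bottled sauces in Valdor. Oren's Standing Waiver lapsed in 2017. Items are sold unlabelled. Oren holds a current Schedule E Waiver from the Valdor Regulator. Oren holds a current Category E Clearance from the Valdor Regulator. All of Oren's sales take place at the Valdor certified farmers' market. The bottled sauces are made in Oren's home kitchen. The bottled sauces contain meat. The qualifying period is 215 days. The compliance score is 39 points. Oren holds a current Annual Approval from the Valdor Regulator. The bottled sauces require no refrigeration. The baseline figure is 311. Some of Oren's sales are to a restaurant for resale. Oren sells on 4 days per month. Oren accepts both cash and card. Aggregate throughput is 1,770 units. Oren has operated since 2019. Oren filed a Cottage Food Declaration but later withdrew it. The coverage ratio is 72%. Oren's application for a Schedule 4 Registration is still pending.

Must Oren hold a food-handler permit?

Exception (a) does not apply: items are sold unlabelled.
Exception (b) is satisfied on its face — the compliance score is 39 points, less than the 44 points limit; all sales are at a certified farmers' market. However, paragraphs (f)–(g) must be considered: (f) operates against (b): aggregate throughput is 1,770 units, under the 1,950 units limit. (g) is inapplicable (there is no Standing Waiver in force), so (f) stands. So (b) is unavailable.
Exception (c) fails — the coverage ratio is 72%, not under 59%.
All of (d)'s requirements are met (the bottled sauces are home-kitchen produced; a current Annual Approval is held). Turning to paragraphs (h)–(m): (h) operates against (d): the qualifying period is 215 days, less than the 235 days limit. (i) is engaged (a current Category E Clearance is held), but yields to (j): (j) operates against (i): the baseline figure is 311, less than the 336 limit. (k) applies (the bottled sauces contain meat), but yields to (l): (l) operates — some sales are to a restaurant for resale. (m), which would lift (l), is not engaged — no current Schedule 4 Registration is held. (d) is therefore removed.
Exception (e) does not apply: the Cottage Food Declaration was withdrawn.
No exception is made out. Oren falls within the general rule.

Yes — Oren must hold a food-handler permit.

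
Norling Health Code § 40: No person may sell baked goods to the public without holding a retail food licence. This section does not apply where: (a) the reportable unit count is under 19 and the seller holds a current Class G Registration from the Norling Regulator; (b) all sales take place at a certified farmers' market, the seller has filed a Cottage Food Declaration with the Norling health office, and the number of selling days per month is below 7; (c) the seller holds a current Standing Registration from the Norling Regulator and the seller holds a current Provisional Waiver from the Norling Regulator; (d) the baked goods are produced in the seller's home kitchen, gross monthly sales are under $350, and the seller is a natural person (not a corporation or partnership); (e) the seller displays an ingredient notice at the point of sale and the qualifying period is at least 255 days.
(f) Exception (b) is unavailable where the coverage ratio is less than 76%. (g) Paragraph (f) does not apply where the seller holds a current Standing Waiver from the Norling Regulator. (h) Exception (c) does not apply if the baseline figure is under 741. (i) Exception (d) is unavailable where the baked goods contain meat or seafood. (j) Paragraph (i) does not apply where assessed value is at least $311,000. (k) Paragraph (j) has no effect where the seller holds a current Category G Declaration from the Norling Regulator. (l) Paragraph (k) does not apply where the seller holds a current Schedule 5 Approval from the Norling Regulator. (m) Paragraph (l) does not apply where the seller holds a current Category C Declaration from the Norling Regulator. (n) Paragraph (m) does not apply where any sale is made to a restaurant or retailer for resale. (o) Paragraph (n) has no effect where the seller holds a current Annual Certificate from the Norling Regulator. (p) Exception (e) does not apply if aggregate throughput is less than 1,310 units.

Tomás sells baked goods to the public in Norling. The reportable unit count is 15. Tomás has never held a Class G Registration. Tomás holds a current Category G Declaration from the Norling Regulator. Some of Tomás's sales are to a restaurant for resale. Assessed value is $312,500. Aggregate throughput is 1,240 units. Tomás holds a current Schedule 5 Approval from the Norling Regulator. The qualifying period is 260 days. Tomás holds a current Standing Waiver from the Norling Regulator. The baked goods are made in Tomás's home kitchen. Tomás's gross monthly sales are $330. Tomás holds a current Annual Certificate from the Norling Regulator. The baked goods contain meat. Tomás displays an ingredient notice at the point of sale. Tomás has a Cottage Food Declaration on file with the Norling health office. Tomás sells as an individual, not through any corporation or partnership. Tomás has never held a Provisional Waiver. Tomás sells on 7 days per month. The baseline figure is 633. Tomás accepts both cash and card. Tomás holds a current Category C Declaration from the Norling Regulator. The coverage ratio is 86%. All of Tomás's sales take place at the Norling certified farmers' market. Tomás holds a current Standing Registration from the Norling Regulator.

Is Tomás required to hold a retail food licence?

Exception (a) requires that the seller holds a current Class G Registration from the Norling Regulator; but there is no Class G Registration in force, so (a) is unavailable.
Exception (b) fails — the number of selling days per month is 7, not below 7.
Exception (c) fails — no current Provisional Waiver is held.
Exception (d): the baked goods are home-kitchen produced; gross monthly sales are $330, under the $350 limit; the seller is a natural person — every condition holds. But applying paragraphs (i)–(o): (i) operates against (d): the baked goods contain meat. (j) operates (assessed value is $312,500, meeting the $311,000 threshold), but yields to (k): (k) is triggered — a current Category G Declaration is held. (l) is engaged (a current Schedule 5 Approval is held), but is itself disapplied by (m): (m) operates against (l): a current Category C Declaration is held. (n) is engaged (some sales are to a restaurant for resale), but is displaced by (o): (o) is triggered — a current Annual Certificate is held. Exception (d) does not apply.
All of (e)'s requirements are met (an ingredient notice is displayed; the qualifying period is 260 days, meeting the 255 days threshold). But: (p) operates against (e): aggregate throughput is 1,240 units, less than the 1,310 units limit. Exception (e) does not apply.
No exception applies. The general rule governs.

Yes — Tomás must hold a retail food licence.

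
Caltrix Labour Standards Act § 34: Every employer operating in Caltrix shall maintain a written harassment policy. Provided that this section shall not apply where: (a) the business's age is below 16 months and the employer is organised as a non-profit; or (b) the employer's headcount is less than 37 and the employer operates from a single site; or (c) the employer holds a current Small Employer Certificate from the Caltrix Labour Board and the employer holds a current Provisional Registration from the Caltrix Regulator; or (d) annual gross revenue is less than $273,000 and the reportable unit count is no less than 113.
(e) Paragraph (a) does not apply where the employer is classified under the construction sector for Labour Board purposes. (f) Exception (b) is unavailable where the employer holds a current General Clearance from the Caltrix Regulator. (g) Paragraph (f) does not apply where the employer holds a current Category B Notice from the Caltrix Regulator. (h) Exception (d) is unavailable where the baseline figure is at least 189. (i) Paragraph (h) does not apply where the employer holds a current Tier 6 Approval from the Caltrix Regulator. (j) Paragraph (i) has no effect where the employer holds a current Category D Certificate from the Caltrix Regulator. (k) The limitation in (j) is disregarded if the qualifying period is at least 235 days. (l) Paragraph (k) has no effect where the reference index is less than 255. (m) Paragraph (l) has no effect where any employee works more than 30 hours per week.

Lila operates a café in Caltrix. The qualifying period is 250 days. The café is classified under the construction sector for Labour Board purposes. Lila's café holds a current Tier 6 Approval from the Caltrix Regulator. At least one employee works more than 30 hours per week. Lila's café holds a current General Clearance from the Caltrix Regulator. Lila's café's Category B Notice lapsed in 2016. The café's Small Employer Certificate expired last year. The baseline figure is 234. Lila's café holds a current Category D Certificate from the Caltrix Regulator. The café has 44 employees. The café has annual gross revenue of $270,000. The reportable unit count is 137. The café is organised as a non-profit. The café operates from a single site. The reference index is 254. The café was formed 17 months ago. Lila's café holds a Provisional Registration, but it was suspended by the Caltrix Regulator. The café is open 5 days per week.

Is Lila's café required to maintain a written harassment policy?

No — exception (d) applies; Lila's café is not required to maintain a written harassment policy.

Exception (a) fails — the business's age is 17 months, not below 16 months.
Exception (b) fails — the employer's headcount is 44, not less than 37.
Exception (c) fails — the Small Employer Certificate has expired.
Exception (d): annual gross revenue is $270,000, less than the $273,000 limit; the reportable unit count is 137, meeting the 113 threshold — every condition holds. Applying paragraphs (h)–(m): (h) operates (the baseline figure is 234, meeting the 189 threshold), but is set aside by (i): (i) operates — a current Tier 6 Approval is held. (j) would limit (i) — a current Category D Certificate is held — but (k) sets (j) aside: (k) is triggered — the qualifying period is 250 days, meeting the 235 days threshold. (l) would limit (k) — the reference index is 254, less than the 255 limit — but (m) sets (l) aside: (m) operates against (l): at least one employee exceeds 30 hours/week. Exception (d) stands.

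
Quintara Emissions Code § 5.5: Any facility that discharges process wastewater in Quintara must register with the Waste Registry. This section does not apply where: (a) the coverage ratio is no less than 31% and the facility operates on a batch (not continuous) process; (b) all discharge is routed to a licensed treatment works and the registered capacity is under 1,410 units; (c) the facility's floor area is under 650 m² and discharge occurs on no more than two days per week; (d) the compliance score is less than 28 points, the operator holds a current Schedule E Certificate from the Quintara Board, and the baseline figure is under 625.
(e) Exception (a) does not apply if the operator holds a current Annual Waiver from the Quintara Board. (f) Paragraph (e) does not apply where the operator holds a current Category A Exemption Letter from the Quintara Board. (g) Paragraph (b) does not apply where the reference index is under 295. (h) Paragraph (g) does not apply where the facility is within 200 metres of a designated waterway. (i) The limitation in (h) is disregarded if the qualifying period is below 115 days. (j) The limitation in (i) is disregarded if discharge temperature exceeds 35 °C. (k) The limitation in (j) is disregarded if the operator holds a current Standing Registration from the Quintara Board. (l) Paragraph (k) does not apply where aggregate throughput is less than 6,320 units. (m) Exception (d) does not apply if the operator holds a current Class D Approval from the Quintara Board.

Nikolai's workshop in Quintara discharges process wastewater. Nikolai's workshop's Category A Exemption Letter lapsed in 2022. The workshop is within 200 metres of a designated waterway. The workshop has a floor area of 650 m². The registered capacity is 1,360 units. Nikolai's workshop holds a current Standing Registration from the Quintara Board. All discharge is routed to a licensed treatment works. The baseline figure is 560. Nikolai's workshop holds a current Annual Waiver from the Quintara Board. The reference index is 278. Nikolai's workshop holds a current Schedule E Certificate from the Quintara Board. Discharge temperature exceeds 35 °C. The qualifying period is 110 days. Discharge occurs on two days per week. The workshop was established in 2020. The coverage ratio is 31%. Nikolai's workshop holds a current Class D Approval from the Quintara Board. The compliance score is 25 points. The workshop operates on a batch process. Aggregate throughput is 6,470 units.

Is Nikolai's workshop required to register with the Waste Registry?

Yes — Nikolai's workshop must register with the Waste Registry.

Exception (a)'s conditions are all satisfied: the coverage ratio is 31%, meeting the 31% threshold; the facility operates on a batch process. But: (e) operates against (a): a current Annual Waiver is held. (f), which would lift (e), is inapplicable — no current Category A Exemption Letter is held. So (a) is unavailable.
All of (b)'s requirements are met (discharge is routed to a licensed treatment works; the registered capacity is 1,360 units, under the 1,410 units limit). But: (g) is engaged — the reference index is 278, under the 295 limit. (h) applies (the workshop is within 200 m of a designated waterway), but is overridden by (i): (i) operates against (h): the qualifying period is 110 days, below the 115 days limit. (j) would limit (i) — discharge temperature exceeds 35 °C — but (k) sets (j) aside: (k) operates against (j): a current Standing Registration is held. (l) is not engaged (aggregate throughput is 6,470 units, not less than 6,320 units), so (k) stands. Exception (b) does not apply.
Exception (c) does not apply: the facility's floor area is 650 m², not under 650 m².
Exception (d): the compliance score is 25 points, less than the 28 points limit; a current Schedule E Certificate is held; the baseline figure is 560, under the 625 limit — every condition holds. However, paragraph (m) must be considered: (m) operates — a current Class D Approval is held. So (d) is unavailable.
No exception is made out. Nikolai's workshop falls within the general rule.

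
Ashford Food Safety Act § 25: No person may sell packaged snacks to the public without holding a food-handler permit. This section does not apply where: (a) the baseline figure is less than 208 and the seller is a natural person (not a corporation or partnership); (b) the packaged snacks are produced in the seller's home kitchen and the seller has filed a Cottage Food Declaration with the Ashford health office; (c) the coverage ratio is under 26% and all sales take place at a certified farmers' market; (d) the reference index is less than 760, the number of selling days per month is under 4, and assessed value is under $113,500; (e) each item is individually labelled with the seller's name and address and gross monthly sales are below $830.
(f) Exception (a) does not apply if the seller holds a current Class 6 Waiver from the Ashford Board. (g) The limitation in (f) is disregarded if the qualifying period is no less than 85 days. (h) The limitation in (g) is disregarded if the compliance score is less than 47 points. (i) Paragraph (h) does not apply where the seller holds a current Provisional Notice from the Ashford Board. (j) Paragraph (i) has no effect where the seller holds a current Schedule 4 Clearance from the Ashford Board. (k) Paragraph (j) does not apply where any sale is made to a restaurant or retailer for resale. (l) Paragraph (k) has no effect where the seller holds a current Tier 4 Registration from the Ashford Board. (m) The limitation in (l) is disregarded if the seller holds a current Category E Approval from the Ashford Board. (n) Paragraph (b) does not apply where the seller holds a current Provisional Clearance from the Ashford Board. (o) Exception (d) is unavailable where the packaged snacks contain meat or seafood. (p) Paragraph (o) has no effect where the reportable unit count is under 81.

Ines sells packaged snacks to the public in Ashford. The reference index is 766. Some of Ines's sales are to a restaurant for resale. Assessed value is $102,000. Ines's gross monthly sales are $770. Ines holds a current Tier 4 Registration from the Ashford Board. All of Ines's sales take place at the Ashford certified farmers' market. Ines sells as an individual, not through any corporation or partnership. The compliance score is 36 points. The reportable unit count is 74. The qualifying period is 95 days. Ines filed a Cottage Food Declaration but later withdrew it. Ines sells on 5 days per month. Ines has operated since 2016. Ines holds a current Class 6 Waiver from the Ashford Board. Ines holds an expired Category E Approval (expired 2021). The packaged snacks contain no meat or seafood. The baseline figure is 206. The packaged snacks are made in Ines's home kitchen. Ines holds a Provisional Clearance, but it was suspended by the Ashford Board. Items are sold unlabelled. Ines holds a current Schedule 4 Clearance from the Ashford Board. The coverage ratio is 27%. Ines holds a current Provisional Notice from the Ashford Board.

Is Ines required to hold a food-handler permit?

All of (a)'s requirements are met (the baseline figure is 206, less than the 208 limit; the seller is a natural person). But: (f) operates against (a): a current Class 6 Waiver is held. (g) would limit (f) — the qualifying period is 95 days, meeting the 85 days threshold — but (h) sets (g) aside: (h) is engaged — the compliance score is 36 points, less than the 47 points limit. (i) applies (a current Provisional Notice is held), but is itself disapplied by (j): (j) operates against (i): a current Schedule 4 Clearance is held. (k) would limit (j) — some sales are to a restaurant for resale — but (l) sets (k) aside: (l) applies — a current Tier 4 Registration is held. (m), which would lift (l), is not triggered — the Category E Approval is not current. Exception (a) does not apply.
Exception (b) fails — the Cottage Food Declaration was withdrawn.
Exception (c) fails — the coverage ratio is 27%, not under 26%.
Exception (d) fails — the reference index is 766, not less than 760.
Exception (e) does not apply: items are sold unlabelled.
No exception is made out. Ines falls within the general rule.

Yes — Ines must hold a food-handler permit.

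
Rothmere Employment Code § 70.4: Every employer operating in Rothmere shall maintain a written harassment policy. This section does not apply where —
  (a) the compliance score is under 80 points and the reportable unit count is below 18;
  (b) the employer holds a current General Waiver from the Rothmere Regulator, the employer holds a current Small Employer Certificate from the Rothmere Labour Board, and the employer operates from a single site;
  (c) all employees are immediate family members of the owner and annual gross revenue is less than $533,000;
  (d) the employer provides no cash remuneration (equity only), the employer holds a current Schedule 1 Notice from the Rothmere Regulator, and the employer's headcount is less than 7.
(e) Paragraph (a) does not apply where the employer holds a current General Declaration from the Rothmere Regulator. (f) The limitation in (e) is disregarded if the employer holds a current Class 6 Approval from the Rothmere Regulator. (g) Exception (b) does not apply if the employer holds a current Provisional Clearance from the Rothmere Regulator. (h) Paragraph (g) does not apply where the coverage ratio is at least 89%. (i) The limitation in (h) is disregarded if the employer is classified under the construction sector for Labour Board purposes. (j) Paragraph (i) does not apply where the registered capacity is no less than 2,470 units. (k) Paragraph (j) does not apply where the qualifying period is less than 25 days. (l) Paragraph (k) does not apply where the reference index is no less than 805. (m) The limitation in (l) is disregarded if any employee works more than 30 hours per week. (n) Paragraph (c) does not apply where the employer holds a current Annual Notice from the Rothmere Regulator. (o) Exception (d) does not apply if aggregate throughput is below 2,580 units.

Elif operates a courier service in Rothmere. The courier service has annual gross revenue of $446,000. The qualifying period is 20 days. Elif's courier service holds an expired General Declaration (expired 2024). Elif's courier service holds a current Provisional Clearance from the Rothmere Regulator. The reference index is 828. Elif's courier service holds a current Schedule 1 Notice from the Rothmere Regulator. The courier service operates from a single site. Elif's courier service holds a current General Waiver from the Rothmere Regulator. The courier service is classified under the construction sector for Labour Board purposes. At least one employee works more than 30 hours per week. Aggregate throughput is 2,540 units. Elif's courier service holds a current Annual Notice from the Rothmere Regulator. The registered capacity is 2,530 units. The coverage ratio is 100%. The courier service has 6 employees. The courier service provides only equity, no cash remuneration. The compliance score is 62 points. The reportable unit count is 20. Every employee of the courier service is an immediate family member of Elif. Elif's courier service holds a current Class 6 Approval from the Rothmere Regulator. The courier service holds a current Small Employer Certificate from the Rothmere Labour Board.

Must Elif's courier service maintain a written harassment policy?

Yes — Elif's courier service must maintain a written harassment policy.

Exception (a) does not apply: the reportable unit count is 20, not below 18.
Exception (b) is satisfied on its face — a current General Waiver is held; a current Small Employer Certificate is held; the employer operates from a single site. Turning to paragraphs (g)–(m): (g) operates against (b): a current Provisional Clearance is held. (h) applies (the coverage ratio is 100%, meeting the 89% threshold), but is overridden by (i): (i) is triggered — the courier service is classified under the construction sector. (j) is engaged (the registered capacity is 2,530 units, meeting the 2,470 units threshold), but is displaced by (k): (k) operates against (j): the qualifying period is 20 days, less than the 25 days limit. (l) would limit (k) — the reference index is 828, meeting the 805 threshold — but (m) sets (l) aside: (m) operates against (l): at least one employee exceeds 30 hours/week. Exception (b) does not apply.
Exception (c)'s conditions are all satisfied: every employee is an immediate family member; annual gross revenue is $446,000, less than the $533,000 limit. But applying paragraph (n): (n) operates against (c): a current Annual Notice is held. Exception (c) does not apply.
Exception (d) is satisfied on its face — remuneration is equity-only; a current Schedule 1 Notice is held; the employer's headcount is 6, less than the 7 limit. Turning to paragraph (o): (o) applies — aggregate throughput is 2,540 units, below the 2,580 units limit. (d) is therefore removed.
No exception displaces § 70.4.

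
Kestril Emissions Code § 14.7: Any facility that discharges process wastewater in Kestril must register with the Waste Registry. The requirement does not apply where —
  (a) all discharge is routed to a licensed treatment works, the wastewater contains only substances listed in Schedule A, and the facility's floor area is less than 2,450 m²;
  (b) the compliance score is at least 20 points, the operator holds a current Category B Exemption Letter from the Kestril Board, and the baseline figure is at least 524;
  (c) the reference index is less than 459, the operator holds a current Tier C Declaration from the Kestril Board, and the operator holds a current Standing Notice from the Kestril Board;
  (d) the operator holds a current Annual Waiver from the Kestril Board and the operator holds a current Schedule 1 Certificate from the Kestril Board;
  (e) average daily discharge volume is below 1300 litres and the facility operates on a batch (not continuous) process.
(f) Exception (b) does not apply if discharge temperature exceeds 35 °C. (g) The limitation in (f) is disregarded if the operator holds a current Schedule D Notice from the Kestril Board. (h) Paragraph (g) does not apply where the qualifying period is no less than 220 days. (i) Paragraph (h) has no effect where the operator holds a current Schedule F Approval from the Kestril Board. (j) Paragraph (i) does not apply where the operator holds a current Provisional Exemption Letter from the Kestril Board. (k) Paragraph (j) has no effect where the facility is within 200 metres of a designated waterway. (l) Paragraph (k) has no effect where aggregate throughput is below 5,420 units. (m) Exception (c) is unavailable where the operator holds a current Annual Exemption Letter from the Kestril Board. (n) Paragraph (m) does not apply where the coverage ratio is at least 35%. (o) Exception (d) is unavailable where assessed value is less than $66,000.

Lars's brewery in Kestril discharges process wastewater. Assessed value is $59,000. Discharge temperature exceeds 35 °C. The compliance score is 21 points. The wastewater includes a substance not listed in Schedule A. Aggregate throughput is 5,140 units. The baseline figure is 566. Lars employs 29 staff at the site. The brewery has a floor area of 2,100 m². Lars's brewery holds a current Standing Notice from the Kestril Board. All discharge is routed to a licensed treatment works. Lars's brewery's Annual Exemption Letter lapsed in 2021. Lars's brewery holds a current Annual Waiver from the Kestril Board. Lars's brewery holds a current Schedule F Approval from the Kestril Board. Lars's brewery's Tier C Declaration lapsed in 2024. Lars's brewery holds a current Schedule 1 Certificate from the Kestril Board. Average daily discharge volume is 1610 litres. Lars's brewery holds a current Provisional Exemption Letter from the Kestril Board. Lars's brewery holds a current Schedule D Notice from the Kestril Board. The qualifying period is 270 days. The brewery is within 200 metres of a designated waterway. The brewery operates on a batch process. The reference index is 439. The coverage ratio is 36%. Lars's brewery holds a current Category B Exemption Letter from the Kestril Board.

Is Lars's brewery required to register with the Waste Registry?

Exception (a) requires that the wastewater contains only substances listed in Schedule A; but the wastewater includes a non-Schedule-A substance, so (a) is unavailable.
All of (b)'s requirements are met (the compliance score is 21 points, meeting the 20 points threshold; a current Category B Exemption Letter is held; the baseline figure is 566, meeting the 524 threshold). Turning to paragraphs (f)–(l): (f) applies — discharge temperature exceeds 35 °C. (g) is engaged (a current Schedule D Notice is held), but is overridden by (h): (h) operates — the qualifying period is 270 days, meeting the 220 days threshold. (i) would limit (h) — a current Schedule F Approval is held — but (j) sets (i) aside: (j) is engaged — a current Provisional Exemption Letter is held. (k) would limit (j) — the brewery is within 200 m of a designated waterway — but (l) sets (k) aside: (l) operates against (k): aggregate throughput is 5,140 units, below the 5,420 units limit. (b) is therefore removed.
Exception (c) fails — the Tier C Declaration is not current.
Exception (d): a current Annual Waiver is held; a current Schedule 1 Certificate is held — every condition holds. Turning to paragraph (o): (o) is engaged — assessed value is $59,000, less than the $66,000 limit. So (d) is unavailable.
Exception (e) does not apply: average daily discharge volume is 1610 litres, not below 1300 litres.
Every exception is unavailable, so the rule governs.

Yes — Lars's brewery must register with the Waste Registry.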